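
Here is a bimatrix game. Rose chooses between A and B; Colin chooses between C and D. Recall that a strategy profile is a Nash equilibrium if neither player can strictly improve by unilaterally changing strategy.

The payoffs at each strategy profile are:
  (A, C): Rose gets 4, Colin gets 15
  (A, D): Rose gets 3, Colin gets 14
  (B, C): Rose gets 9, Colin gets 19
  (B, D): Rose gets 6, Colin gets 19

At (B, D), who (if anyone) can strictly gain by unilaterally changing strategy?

Neither

Rose at (B, D) earns 6; deviating to A yields 3 — not better.
Colin earns 19; deviating to C yields 19 — not better.
Neither player can strictly improve; the profile is a Nash equilibrium.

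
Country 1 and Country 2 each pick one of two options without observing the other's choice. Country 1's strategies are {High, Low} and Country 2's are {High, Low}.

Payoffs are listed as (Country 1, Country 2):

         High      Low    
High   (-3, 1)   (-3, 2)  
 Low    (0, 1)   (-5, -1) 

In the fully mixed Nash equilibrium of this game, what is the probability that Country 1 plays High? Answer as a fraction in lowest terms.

Let p be the probability that Country 1 plays High. In a completely mixed equilibrium, Country 2 must be indifferent between High and Low.
Country 2's expected payoff from High is p + (1−p); from Low it is 2p − (1−p).
Setting these equal: 1 = 3p − 1, so p = 2/3.

2/3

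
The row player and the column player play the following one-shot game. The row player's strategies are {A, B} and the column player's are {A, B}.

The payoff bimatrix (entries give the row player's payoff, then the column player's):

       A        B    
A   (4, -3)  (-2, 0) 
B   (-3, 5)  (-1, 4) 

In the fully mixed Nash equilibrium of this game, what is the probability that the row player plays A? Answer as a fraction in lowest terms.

1/4

Let p be the probability that the row player plays A. In a completely mixed equilibrium, the column player must be indifferent between A and B.
The column player's expected payoff from A is −3p + 5(1−p); from B it is 4(1−p).
Setting these equal: −8p + 5 = −4p + 4, so p = 1/4.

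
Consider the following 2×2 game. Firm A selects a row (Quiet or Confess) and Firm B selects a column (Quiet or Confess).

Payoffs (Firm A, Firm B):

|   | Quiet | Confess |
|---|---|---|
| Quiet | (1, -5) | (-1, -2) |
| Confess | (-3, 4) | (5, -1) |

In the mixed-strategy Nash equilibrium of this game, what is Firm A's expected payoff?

1/5

First find q, the probability Firm B plays Quiet, from Firm A's indifference between Quiet and Confess: q − (1−q) = −3q + 5(1−q), giving q = 3/5.
Since Firm A is indifferent in equilibrium, Firm A's expected payoff equals the payoff from either row against (3/5, 2/5). Using Quiet: (3/5) − (2/5) = 1/5.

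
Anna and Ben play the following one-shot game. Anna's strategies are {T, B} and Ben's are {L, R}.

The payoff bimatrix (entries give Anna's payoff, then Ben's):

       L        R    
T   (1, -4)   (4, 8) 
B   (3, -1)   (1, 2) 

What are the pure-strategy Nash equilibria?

(T, R)

(T, L): Anna prefers B (3 > 1); Ben prefers R (8 > -4) — not an equilibrium.
(T, R): Anna gets 4 ≥ 1 from B, and Ben gets 8 ≥ -4 from L — Nash equilibrium.
(B, L): Ben prefers R (2 > -1) — not an equilibrium.
(B, R): Anna prefers T (4 > 1) — not an equilibrium.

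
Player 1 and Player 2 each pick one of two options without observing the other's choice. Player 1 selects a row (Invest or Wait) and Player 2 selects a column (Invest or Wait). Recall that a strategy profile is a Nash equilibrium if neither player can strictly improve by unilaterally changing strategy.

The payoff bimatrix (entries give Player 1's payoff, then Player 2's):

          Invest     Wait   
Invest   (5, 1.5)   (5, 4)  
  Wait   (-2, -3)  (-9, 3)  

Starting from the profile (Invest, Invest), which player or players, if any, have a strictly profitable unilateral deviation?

Player 2

Player 1 at (Invest, Invest) earns 5; deviating to Wait yields -2 — not better.
Player 2 earns 1.5; deviating to Wait yields 4 — a strict improvement.
Only Player 2 has a strictly profitable deviation.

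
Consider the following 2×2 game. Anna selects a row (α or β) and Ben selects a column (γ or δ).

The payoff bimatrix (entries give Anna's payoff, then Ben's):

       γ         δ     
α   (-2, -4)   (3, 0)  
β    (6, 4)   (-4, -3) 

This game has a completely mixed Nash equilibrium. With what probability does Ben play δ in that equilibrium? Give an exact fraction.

8/15

Let q be the probability that Ben plays γ. In a completely mixed equilibrium, Anna must be indifferent between α and β.
Anna's expected payoff from α is −2q + 3(1−q); from β it is 6q − 4(1−q).
Setting these equal: −5q + 3 = 10q − 4, so q = 7/15.
Therefore Ben plays δ with probability 1 − 7/15 = 8/15.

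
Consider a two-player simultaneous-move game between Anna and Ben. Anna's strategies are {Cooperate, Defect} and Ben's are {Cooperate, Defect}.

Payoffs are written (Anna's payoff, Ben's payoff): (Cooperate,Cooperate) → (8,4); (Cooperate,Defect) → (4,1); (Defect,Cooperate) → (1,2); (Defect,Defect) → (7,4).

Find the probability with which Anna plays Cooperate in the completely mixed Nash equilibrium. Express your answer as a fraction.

2/5

Let r be the probability that Anna plays Cooperate. In a completely mixed equilibrium, Ben must be indifferent between Cooperate and Defect.
Ben's expected payoff from Cooperate is 4r + 2(1−r); from Defect it is r + 4(1−r).
Setting these equal: 2r + 2 = −3r + 4, so r = 2/5.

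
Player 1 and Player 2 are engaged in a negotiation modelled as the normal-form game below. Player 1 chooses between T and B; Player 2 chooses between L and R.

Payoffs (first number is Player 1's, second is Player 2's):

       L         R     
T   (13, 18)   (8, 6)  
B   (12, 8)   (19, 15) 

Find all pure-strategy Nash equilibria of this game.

(T, L) and (B, R)

(T, L): Player 1 gets 13 ≥ 12 from B, and Player 2 gets 18 ≥ 6 from R — Nash equilibrium.
(T, R): Player 1 prefers B (19 > 8); Player 2 prefers L (18 > 6) — not an equilibrium.
(B, L): Player 1 prefers T (13 > 12); Player 2 prefers R (15 > 8) — not an equilibrium.
(B, R): Player 1 gets 19 ≥ 8 from T, and Player 2 gets 15 ≥ 8 from L — Nash equilibrium.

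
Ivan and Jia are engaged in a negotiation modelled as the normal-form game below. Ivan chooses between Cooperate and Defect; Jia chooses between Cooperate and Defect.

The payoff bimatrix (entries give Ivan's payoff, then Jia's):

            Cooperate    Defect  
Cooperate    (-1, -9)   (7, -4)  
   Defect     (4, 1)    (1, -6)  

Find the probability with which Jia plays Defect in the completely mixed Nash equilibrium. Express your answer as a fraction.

5/11

Let y be the probability that Jia plays Cooperate. In a completely mixed equilibrium, Ivan must be indifferent between Cooperate and Defect.
Ivan's expected payoff from Cooperate is −y + 7(1−y); from Defect it is 4y + (1−y).
Setting these equal: −8y + 7 = 3y + 1, so y = 6/11.
Therefore Jia plays Defect with probability 1 − 6/11 = 5/11.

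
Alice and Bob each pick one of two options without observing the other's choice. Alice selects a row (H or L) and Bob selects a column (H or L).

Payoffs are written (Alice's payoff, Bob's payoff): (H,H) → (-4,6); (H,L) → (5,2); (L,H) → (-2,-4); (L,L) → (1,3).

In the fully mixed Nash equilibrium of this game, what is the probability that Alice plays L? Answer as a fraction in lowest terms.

4/11

Let x be the probability that Alice plays H. In a completely mixed equilibrium, Bob must be indifferent between H and L.
Bob's expected payoff from H is 6x − 4(1−x); from L it is 2x + 3(1−x).
Setting these equal: 10x − 4 = −x + 3, so x = 7/11.
Therefore Alice plays L with probability 1 − 7/11 = 4/11.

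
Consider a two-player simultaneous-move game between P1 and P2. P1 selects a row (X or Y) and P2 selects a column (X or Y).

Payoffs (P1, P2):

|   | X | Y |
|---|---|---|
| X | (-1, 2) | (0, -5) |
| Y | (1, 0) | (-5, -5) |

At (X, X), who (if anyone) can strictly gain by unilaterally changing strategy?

P1

P1 at (X, X) earns -1; deviating to Y yields 1 — a strict improvement.
P2 earns 2; deviating to Y yields -5 — not better.
Only P1 has a strictly profitable deviation.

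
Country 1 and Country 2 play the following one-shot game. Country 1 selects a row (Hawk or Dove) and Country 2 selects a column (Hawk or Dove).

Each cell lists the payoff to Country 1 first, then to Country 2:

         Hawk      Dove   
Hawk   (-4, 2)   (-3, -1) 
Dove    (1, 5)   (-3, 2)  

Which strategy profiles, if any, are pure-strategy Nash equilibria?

(Dove, Hawk)

(Hawk, Hawk): Country 1 prefers Dove (1 > -4) — not an equilibrium.
(Hawk, Dove): Country 2 prefers Hawk (2 > -1) — not an equilibrium.
(Dove, Hawk): Country 1 gets 1 ≥ -4 from Hawk, and Country 2 gets 5 ≥ 2 from Dove — Nash equilibrium.
(Dove, Dove): Country 2 prefers Hawk (5 > 2) — not an equilibrium.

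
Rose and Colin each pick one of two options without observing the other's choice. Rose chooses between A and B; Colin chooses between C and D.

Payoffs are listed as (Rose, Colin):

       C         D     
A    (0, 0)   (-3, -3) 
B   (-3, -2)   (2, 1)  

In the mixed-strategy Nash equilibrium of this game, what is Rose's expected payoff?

First find q, the probability Colin plays C, from Rose's indifference between A and B: −3(1−q) = −3q + 2(1−q), giving q = 5/8.
Since Rose is indifferent in equilibrium, Rose's expected payoff equals the payoff from either row against (5/8, 3/8). Using A: −3(3/8) = -9/8.

-9/8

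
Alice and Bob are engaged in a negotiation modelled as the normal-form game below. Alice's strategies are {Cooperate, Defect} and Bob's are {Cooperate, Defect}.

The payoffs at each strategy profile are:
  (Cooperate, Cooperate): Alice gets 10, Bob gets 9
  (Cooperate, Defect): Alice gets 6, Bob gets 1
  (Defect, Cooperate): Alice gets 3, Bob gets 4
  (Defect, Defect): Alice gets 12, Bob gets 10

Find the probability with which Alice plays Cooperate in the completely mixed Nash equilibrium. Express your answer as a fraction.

3/7

Let x be the probability that Alice plays Cooperate. In a completely mixed equilibrium, Bob must be indifferent between Cooperate and Defect.
Bob's expected payoff from Cooperate is 9x + 4(1−x); from Defect it is x + 10(1−x).
Setting these equal: 5x + 4 = −9x + 10, so x = 3/7.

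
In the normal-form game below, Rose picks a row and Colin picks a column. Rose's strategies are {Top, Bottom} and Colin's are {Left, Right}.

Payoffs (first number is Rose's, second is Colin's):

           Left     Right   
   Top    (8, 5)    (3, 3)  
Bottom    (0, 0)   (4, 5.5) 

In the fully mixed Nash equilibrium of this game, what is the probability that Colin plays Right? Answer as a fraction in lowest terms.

8/9

Let y be the probability that Colin plays Left. In a completely mixed equilibrium, Rose must be indifferent between Top and Bottom.
Rose's expected payoff from Top is 8y + 3(1−y); from Bottom it is 4(1−y).
Setting these equal: 5y + 3 = −4y + 4, so y = 1/9.
Therefore Colin plays Right with probability 1 − 1/9 = 8/9.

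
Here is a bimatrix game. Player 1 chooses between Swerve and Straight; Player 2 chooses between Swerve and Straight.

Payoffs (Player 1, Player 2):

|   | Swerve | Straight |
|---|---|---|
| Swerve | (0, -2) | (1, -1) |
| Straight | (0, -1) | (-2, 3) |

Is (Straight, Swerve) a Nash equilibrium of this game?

No

At (Straight, Swerve), Player 1 earns 0; switching to Swerve would give 0, so Player 1 has no profitable deviation.
Player 2 earns -1; switching to Straight would give 3, so Player 2 would deviate.
Since at least one player can profitably deviate, this is not a Nash equilibrium.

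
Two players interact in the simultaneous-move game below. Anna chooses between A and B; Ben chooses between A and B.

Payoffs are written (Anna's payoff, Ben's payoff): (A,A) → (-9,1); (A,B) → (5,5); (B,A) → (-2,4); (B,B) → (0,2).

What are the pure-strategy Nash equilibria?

(A, B) and (B, A)

(A, A): Anna prefers B (-2 > -9); Ben prefers B (5 > 1) — not an equilibrium.
(A, B): Anna gets 5 ≥ 0 from B, and Ben gets 5 ≥ 1 from A — Nash equilibrium.
(B, A): Anna gets -2 ≥ -9 from A, and Ben gets 4 ≥ 2 from B — Nash equilibrium.
(B, B): Anna prefers A (5 > 0); Ben prefers A (4 > 2) — not an equilibrium.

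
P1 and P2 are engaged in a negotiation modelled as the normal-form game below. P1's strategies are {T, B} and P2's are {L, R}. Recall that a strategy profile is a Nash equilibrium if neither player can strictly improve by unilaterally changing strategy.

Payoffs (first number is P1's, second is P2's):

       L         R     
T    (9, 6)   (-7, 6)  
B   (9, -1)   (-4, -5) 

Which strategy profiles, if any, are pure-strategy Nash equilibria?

(T, L) and (B, L)

(T, L): P1 gets 9 ≥ 9 from B, and P2 gets 6 ≥ 6 from R — Nash equilibrium.
(T, R): P1 prefers B (-4 > -7) — not an equilibrium.
(B, L): P1 gets 9 ≥ 9 from T, and P2 gets -1 ≥ -5 from R — Nash equilibrium.
(B, R): P2 prefers L (-1 > -5) — not an equilibrium.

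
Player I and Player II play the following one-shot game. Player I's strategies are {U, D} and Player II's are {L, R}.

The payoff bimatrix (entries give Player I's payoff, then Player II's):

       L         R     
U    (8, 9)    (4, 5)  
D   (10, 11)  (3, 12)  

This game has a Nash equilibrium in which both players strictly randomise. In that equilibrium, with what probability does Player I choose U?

1/5

Let p be the probability that Player I plays U. In a completely mixed equilibrium, Player II must be indifferent between L and R.
Player II's expected payoff from L is 9p + 11(1−p); from R it is 5p + 12(1−p).
Setting these equal: −2p + 11 = −7p + 12, so p = 1/5.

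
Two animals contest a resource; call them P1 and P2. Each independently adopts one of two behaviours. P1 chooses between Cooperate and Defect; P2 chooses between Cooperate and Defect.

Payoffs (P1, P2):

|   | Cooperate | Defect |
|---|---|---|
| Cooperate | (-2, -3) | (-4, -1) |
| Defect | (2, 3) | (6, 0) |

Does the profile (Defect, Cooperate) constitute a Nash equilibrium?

Yes

At (Defect, Cooperate), P1 earns 2; switching to Cooperate would give -2, so P1 has no profitable deviation.
P2 earns 3; switching to Defect would give 0, so P2 has no profitable deviation.
Neither player can gain by a unilateral deviation, so this profile is a Nash equilibrium.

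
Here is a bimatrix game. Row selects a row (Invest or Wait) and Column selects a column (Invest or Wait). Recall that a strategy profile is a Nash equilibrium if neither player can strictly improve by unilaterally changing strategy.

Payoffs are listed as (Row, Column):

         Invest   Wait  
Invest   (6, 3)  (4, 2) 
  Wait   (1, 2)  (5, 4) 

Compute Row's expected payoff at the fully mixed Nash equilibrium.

13/3

First find q, the probability Column plays Invest, from Row's indifference between Invest and Wait: 6q + 4(1−q) = q + 5(1−q), giving q = 1/6.
Since Row is indifferent in equilibrium, Row's expected payoff equals the payoff from either row against (1/6, 5/6). Using Invest: 6(1/6) + 4(5/6) = 13/3.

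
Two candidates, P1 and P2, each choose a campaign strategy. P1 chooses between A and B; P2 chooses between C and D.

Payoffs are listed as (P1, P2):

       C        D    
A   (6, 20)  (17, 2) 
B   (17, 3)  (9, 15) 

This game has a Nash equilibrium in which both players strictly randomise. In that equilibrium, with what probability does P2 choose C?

Let y be the probability that P2 plays C. In a completely mixed equilibrium, P1 must be indifferent between A and B.
P1's expected payoff from A is 6y + 17(1−y); from B it is 17y + 9(1−y).
Setting these equal: −11y + 17 = 8y + 9, so y = 8/19.

8/19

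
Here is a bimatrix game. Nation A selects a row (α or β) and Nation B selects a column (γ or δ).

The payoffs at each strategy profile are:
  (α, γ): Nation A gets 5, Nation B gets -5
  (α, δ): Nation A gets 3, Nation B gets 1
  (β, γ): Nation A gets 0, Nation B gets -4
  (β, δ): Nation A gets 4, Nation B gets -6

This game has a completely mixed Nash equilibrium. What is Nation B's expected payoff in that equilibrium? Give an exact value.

First find x, the probability Nation A plays α, from Nation B's indifference between γ and δ: −5x − 4(1−x) = x − 6(1−x), giving x = 1/4.
Since Nation B is indifferent in equilibrium, Nation B's expected payoff equals the payoff from either column against (1/4, 3/4). Using γ: −5(1/4) − 4(3/4) = -17/4.

-17/4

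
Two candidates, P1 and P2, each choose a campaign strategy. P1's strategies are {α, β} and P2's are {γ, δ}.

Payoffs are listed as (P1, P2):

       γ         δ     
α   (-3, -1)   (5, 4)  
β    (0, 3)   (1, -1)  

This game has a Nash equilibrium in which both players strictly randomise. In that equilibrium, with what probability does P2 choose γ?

Let y be the probability that P2 plays γ. In a completely mixed equilibrium, P1 must be indifferent between α and β.
P1's expected payoff from α is −3y + 5(1−y); from β it is (1−y).
Setting these equal: −8y + 5 = −y + 1, so y = 4/7.

4/7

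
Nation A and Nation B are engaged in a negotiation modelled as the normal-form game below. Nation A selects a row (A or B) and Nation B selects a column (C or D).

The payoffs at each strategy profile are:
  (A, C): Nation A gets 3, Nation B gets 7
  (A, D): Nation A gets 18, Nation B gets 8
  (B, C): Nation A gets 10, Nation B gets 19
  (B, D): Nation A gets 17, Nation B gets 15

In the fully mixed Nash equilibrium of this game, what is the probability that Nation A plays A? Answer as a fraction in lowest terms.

4/5

Let x be the probability that Nation A plays A. In a completely mixed equilibrium, Nation B must be indifferent between C and D.
Nation B's expected payoff from C is 7x + 19(1−x); from D it is 8x + 15(1−x).
Setting these equal: −12x + 19 = −7x + 15, so x = 4/5.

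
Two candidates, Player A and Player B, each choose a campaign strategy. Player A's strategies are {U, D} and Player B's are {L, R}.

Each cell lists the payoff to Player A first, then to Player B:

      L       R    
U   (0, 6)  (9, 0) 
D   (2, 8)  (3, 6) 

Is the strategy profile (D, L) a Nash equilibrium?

At (D, L), Player A earns 2; switching to U would give 0, so Player A has no profitable deviation.
Player B earns 8; switching to R would give 6, so Player B has no profitable deviation.
Neither player can gain by a unilateral deviation, so this profile is a Nash equilibrium.

Yes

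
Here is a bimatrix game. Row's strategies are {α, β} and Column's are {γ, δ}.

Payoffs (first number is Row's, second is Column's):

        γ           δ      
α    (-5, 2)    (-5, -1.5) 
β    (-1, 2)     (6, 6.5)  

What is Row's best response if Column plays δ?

Against δ, Row earns -5 from α and 6 from β.
So β is the best response.

β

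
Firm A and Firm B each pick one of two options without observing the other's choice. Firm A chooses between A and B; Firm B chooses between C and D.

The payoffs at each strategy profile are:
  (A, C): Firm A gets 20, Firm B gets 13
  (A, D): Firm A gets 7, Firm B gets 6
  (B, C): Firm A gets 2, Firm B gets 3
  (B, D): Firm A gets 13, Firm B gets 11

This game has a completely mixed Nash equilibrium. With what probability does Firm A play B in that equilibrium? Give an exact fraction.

7/15

Let r be the probability that Firm A plays A. In a completely mixed equilibrium, Firm B must be indifferent between C and D.
Firm B's expected payoff from C is 13r + 3(1−r); from D it is 6r + 11(1−r).
Setting these equal: 10r + 3 = −5r + 11, so r = 8/15.
Therefore Firm A plays B with probability 1 − 8/15 = 7/15.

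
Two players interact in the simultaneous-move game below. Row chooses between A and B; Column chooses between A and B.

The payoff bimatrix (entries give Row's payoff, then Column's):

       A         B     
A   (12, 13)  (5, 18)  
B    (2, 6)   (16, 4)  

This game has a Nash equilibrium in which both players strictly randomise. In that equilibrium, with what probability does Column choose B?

10/21

Let y be the probability that Column plays A. In a completely mixed equilibrium, Row must be indifferent between A and B.
Row's expected payoff from A is 12y + 5(1−y); from B it is 2y + 16(1−y).
Setting these equal: 7y + 5 = −14y + 16, so y = 11/21.
Therefore Column plays B with probability 1 − 11/21 = 10/21.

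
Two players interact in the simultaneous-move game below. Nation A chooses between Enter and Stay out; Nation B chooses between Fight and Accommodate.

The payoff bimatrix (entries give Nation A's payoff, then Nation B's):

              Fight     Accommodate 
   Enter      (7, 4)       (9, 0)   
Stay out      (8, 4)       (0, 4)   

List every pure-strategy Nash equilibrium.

(Enter, Fight): Nation A prefers Stay out (8 > 7) — not an equilibrium.
(Enter, Accommodate): Nation B prefers Fight (4 > 0) — not an equilibrium.
(Stay out, Fight): Nation A gets 8 ≥ 7 from Enter, and Nation B gets 4 ≥ 4 from Accommodate — Nash equilibrium.
(Stay out, Accommodate): Nation A prefers Enter (9 > 0) — not an equilibrium.

(Stay out, Fight)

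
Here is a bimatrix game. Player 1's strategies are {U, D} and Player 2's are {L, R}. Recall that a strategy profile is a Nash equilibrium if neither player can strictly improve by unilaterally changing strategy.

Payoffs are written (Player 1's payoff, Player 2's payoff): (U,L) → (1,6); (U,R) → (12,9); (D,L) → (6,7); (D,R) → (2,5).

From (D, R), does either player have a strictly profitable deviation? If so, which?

Player 1 at (D, R) earns 2; deviating to U yields 12 — a strict improvement.
Player 2 earns 5; deviating to L yields 7 — a strict improvement.
Both Player 1 and Player 2 have strictly profitable deviations.

Both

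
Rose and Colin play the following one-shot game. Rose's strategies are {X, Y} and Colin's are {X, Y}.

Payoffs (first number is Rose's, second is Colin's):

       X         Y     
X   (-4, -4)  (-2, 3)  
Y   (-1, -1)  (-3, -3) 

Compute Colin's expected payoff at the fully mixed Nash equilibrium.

First find x, the probability Rose plays X, from Colin's indifference between X and Y: −4x − (1−x) = 3x − 3(1−x), giving x = 2/9.
Since Colin is indifferent in equilibrium, Colin's expected payoff equals the payoff from either column against (2/9, 7/9). Using X: −4(2/9) − (7/9) = -5/3.

-5/3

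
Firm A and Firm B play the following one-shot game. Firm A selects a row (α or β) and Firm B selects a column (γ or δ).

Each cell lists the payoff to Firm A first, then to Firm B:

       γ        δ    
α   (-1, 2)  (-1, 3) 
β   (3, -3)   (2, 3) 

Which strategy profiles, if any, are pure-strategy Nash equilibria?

(α, γ): Firm A prefers β (3 > -1); Firm B prefers δ (3 > 2) — not an equilibrium.
(α, δ): Firm A prefers β (2 > -1) — not an equilibrium.
(β, γ): Firm B prefers δ (3 > -3) — not an equilibrium.
(β, δ): Firm A gets 2 ≥ -1 from α, and Firm B gets 3 ≥ -3 from γ — Nash equilibrium.

(β, δ)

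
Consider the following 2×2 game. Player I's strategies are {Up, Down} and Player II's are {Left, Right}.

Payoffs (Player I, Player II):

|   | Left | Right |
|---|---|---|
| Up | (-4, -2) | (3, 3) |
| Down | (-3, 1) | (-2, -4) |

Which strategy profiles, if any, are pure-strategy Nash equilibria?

(Up, Right) and (Down, Left)

(Up, Left): Player I prefers Down (-3 > -4); Player II prefers Right (3 > -2) — not an equilibrium.
(Up, Right): Player I gets 3 ≥ -2 from Down, and Player II gets 3 ≥ -2 from Left — Nash equilibrium.
(Down, Left): Player I gets -3 ≥ -4 from Up, and Player II gets 1 ≥ -4 from Right — Nash equilibrium.
(Down, Right): Player I prefers Up (3 > -2); Player II prefers Left (1 > -4) — not an equilibrium.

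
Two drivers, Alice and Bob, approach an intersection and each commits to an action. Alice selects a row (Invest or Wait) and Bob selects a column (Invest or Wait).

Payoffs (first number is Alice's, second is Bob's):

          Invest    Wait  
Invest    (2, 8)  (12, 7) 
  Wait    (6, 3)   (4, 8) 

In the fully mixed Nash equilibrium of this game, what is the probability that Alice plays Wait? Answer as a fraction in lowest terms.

Let r be the probability that Alice plays Invest. In a completely mixed equilibrium, Bob must be indifferent between Invest and Wait.
Bob's expected payoff from Invest is 8r + 3(1−r); from Wait it is 7r + 8(1−r).
Setting these equal: 5r + 3 = −r + 8, so r = 5/6.
Therefore Alice plays Wait with probability 1 − 5/6 = 1/6.

1/6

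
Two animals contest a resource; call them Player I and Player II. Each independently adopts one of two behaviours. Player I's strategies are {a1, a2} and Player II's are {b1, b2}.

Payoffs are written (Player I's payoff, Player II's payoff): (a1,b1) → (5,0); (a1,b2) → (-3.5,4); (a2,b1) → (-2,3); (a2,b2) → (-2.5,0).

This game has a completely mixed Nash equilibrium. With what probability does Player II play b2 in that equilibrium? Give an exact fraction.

7/8

Let y be the probability that Player II plays b1. In a completely mixed equilibrium, Player I must be indifferent between a1 and a2.
Player I's expected payoff from a1 is 5y − 3.5(1−y); from a2 it is −2y − 2.5(1−y).
Setting these equal: 8.5y − 3.5 = 0.5y − 2.5, so y = 1/8.
Therefore Player II plays b2 with probability 1 − 1/8 = 7/8.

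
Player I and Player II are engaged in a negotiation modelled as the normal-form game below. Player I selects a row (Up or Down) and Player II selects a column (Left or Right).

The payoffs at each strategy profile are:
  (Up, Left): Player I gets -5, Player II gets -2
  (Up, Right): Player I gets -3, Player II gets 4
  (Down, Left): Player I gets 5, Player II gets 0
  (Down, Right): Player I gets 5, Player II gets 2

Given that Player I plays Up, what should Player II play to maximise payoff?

Right

Against Up, Player II earns -2 from Left and 4 from Right.
So Right is the best response.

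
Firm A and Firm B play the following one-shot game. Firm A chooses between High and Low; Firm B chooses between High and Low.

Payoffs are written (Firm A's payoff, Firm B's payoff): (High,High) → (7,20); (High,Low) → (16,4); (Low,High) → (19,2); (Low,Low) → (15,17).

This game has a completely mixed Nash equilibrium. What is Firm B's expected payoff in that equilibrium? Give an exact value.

332/31

First find p, the probability Firm A plays High, from Firm B's indifference between High and Low: 20p + 2(1−p) = 4p + 17(1−p), giving p = 15/31.
Since Firm B is indifferent in equilibrium, Firm B's expected payoff equals the payoff from either column against (15/31, 16/31). Using High: 20(15/31) + 2(16/31) = 332/31.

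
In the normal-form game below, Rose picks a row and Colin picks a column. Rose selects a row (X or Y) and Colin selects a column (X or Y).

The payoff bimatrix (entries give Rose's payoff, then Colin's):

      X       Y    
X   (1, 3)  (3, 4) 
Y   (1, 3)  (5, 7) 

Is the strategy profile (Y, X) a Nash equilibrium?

At (Y, X), Rose earns 1; switching to X would give 1, so Rose has no profitable deviation.
Colin earns 3; switching to Y would give 7, so Colin would deviate.
Since at least one player can profitably deviate, this is not a Nash equilibrium.

No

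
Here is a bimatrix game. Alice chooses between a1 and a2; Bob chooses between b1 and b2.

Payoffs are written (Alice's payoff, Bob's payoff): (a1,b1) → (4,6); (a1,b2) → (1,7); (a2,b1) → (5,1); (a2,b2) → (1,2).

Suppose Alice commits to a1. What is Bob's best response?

b2

Against a1, Bob earns 6 from b1 and 7 from b2.
So b2 is the best response.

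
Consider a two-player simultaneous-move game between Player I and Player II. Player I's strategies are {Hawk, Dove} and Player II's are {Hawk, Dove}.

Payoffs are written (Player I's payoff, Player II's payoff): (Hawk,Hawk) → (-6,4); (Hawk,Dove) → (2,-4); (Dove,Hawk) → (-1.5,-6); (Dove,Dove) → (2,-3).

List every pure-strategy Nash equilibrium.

(Hawk, Hawk): Player I prefers Dove (-1.5 > -6) — not an equilibrium.
(Hawk, Dove): Player II prefers Hawk (4 > -4) — not an equilibrium.
(Dove, Hawk): Player II prefers Dove (-3 > -6) — not an equilibrium.
(Dove, Dove): Player I gets 2 ≥ 2 from Hawk, and Player II gets -3 ≥ -6 from Hawk — Nash equilibrium.

(Dove, Dove)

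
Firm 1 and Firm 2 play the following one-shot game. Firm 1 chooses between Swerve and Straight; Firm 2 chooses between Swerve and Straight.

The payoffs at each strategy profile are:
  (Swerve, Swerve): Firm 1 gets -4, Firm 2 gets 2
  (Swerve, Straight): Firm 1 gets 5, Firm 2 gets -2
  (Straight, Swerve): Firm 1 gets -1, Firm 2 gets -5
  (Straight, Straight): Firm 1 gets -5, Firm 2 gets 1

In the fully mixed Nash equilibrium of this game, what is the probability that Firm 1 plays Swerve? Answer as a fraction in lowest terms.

Let p be the probability that Firm 1 plays Swerve. In a completely mixed equilibrium, Firm 2 must be indifferent between Swerve and Straight.
Firm 2's expected payoff from Swerve is 2p − 5(1−p); from Straight it is −2p + (1−p).
Setting these equal: 7p − 5 = −3p + 1, so p = 3/5.

3/5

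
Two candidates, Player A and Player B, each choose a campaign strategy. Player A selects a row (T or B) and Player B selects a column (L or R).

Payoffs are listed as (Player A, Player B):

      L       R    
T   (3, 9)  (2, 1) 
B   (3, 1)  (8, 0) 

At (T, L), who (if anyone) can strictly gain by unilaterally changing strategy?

Player A at (T, L) earns 3; deviating to B yields 3 — not better.
Player B earns 9; deviating to R yields 1 — not better.
Neither player can strictly improve; the profile is a Nash equilibrium.

Neither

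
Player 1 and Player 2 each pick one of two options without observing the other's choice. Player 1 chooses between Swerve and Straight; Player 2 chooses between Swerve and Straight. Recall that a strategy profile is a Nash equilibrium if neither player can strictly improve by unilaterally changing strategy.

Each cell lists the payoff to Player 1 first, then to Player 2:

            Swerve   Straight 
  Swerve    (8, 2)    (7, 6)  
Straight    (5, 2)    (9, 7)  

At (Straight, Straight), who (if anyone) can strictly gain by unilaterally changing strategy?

Neither

Player 1 at (Straight, Straight) earns 9; deviating to Swerve yields 7 — not better.
Player 2 earns 7; deviating to Swerve yields 2 — not better.
Neither player can strictly improve; the profile is a Nash equilibrium.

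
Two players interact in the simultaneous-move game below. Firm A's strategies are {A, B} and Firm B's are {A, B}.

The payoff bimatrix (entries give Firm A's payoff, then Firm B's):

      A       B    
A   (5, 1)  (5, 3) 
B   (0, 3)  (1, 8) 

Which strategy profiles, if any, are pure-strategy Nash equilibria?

(A, B)

(A, A): Firm B prefers B (3 > 1) — not an equilibrium.
(A, B): Firm A gets 5 ≥ 1 from B, and Firm B gets 3 ≥ 1 from A — Nash equilibrium.
(B, A): Firm A prefers A (5 > 0); Firm B prefers B (8 > 3) — not an equilibrium.
(B, B): Firm A prefers A (5 > 1) — not an equilibrium.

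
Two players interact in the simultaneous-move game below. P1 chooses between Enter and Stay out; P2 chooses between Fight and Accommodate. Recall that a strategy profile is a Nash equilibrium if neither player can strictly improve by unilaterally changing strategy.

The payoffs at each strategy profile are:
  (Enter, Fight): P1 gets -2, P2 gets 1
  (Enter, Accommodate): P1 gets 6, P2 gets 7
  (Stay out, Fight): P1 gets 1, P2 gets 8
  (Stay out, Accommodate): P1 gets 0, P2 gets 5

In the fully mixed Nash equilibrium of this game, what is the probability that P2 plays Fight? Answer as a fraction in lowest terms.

2/3

Let y be the probability that P2 plays Fight. In a completely mixed equilibrium, P1 must be indifferent between Enter and Stay out.
P1's expected payoff from Enter is −2y + 6(1−y); from Stay out it is y.
Setting these equal: −8y + 6 = y, so y = 2/3.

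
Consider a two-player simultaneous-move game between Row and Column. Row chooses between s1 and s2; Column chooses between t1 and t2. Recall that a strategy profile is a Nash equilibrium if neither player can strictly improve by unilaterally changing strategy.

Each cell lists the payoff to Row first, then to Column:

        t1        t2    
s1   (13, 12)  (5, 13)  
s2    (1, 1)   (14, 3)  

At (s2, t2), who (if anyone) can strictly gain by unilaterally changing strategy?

Neither

Row at (s2, t2) earns 14; deviating to s1 yields 5 — not better.
Column earns 3; deviating to t1 yields 1 — not better.
Neither player can strictly improve; the profile is a Nash equilibrium.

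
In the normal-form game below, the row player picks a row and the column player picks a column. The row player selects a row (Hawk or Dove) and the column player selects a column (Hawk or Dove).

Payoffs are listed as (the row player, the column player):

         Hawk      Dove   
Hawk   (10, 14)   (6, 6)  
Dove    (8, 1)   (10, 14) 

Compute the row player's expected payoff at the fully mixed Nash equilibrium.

First find y, the probability the column player plays Hawk, from the row player's indifference between Hawk and Dove: 10y + 6(1−y) = 8y + 10(1−y), giving y = 2/3.
Since the row player is indifferent in equilibrium, the row player's expected payoff equals the payoff from either row against (2/3, 1/3). Using Hawk: 10(2/3) + 6(1/3) = 26/3.

26/3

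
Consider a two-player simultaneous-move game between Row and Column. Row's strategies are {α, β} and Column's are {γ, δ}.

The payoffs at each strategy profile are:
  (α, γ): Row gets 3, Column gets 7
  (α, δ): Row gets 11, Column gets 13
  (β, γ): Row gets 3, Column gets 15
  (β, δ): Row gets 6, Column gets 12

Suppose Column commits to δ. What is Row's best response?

Against δ, Row earns 11 from α and 6 from β.
So α is the best response.

α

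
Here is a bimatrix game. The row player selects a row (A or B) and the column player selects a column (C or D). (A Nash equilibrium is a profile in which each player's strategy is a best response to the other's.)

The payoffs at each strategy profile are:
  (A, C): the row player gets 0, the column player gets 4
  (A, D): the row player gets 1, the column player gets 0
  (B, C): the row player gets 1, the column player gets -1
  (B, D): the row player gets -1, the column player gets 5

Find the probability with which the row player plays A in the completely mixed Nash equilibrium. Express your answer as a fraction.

3/5

Let x be the probability that the row player plays A. In a completely mixed equilibrium, the column player must be indifferent between C and D.
The column player's expected payoff from C is 4x − (1−x); from D it is 5(1−x).
Setting these equal: 5x − 1 = −5x + 5, so x = 3/5.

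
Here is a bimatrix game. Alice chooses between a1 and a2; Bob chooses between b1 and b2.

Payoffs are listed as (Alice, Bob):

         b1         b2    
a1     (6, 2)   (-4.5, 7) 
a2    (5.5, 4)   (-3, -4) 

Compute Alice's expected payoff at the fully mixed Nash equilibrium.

First find y, the probability Bob plays b1, from Alice's indifference between a1 and a2: 6y − 4.5(1−y) = 5.5y − 3(1−y), giving y = 3/4.
Since Alice is indifferent in equilibrium, Alice's expected payoff equals the payoff from either row against (3/4, 1/4). Using a1: 6(3/4) − 4.5(1/4) = 27/8.

27/8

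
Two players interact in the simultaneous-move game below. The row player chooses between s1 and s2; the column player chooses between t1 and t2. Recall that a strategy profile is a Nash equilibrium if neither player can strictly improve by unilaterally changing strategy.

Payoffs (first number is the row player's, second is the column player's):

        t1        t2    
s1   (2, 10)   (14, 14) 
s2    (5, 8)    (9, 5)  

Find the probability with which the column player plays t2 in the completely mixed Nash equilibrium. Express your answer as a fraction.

3/8

Let q be the probability that the column player plays t1. In a completely mixed equilibrium, the row player must be indifferent between s1 and s2.
The row player's expected payoff from s1 is 2q + 14(1−q); from s2 it is 5q + 9(1−q).
Setting these equal: −12q + 14 = −4q + 9, so q = 5/8.
Therefore the column player plays t2 with probability 1 − 5/8 = 3/8.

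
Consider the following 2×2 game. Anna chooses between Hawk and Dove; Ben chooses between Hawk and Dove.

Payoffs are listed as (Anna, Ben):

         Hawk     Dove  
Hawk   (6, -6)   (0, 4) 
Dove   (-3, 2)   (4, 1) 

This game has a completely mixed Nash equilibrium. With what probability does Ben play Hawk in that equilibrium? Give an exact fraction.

Let q be the probability that Ben plays Hawk. In a completely mixed equilibrium, Anna must be indifferent between Hawk and Dove.
Anna's expected payoff from Hawk is 6q; from Dove it is −3q + 4(1−q).
Setting these equal: 6q = −7q + 4, so q = 4/13.

4/13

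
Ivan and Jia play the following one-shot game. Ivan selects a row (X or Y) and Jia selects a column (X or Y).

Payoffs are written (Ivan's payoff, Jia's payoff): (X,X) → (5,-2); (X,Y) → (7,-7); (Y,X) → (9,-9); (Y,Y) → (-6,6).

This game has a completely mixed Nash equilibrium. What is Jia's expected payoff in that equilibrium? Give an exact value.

-15/4

First find p, the probability Ivan plays X, from Jia's indifference between X and Y: −2p − 9(1−p) = −7p + 6(1−p), giving p = 3/4.
Since Jia is indifferent in equilibrium, Jia's expected payoff equals the payoff from either column against (3/4, 1/4). Using X: −2(3/4) − 9(1/4) = -15/4.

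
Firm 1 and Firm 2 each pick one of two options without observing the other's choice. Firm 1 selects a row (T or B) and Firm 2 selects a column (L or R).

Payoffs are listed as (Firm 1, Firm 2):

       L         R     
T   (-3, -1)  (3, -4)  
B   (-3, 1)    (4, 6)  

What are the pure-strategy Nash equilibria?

(T, L) and (B, R)

(T, L): Firm 1 gets -3 ≥ -3 from B, and Firm 2 gets -1 ≥ -4 from R — Nash equilibrium.
(T, R): Firm 1 prefers B (4 > 3); Firm 2 prefers L (-1 > -4) — not an equilibrium.
(B, L): Firm 2 prefers R (6 > 1) — not an equilibrium.
(B, R): Firm 1 gets 4 ≥ 3 from T, and Firm 2 gets 6 ≥ 1 from L — Nash equilibrium.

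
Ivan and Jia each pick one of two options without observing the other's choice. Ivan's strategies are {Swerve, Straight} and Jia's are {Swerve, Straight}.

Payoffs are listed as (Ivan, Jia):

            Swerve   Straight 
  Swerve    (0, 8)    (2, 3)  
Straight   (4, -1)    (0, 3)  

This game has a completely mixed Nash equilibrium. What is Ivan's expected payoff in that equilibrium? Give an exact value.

First find q, the probability Jia plays Swerve, from Ivan's indifference between Swerve and Straight: 2(1−q) = 4q, giving q = 1/3.
Since Ivan is indifferent in equilibrium, Ivan's expected payoff equals the payoff from either row against (1/3, 2/3). Using Swerve: 2(2/3) = 4/3.

4/3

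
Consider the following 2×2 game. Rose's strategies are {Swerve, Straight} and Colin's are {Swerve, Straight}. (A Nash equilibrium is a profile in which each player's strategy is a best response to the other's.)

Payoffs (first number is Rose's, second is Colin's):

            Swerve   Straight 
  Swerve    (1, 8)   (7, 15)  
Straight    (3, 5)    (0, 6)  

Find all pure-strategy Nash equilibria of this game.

(Swerve, Swerve): Rose prefers Straight (3 > 1); Colin prefers Straight (15 > 8) — not an equilibrium.
(Swerve, Straight): Rose gets 7 ≥ 0 from Straight, and Colin gets 15 ≥ 8 from Swerve — Nash equilibrium.
(Straight, Swerve): Colin prefers Straight (6 > 5) — not an equilibrium.
(Straight, Straight): Rose prefers Swerve (7 > 0) — not an equilibrium.

(Swerve, Straight)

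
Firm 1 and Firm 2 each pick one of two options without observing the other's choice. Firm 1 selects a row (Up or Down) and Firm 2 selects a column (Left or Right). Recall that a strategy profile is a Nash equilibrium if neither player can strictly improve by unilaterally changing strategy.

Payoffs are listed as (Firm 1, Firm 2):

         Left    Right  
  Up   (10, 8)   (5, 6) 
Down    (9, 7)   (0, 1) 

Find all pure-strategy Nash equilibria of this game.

(Up, Left): Firm 1 gets 10 ≥ 9 from Down, and Firm 2 gets 8 ≥ 6 from Right — Nash equilibrium.
(Up, Right): Firm 2 prefers Left (8 > 6) — not an equilibrium.
(Down, Left): Firm 1 prefers Up (10 > 9) — not an equilibrium.
(Down, Right): Firm 1 prefers Up (5 > 0); Firm 2 prefers Left (7 > 1) — not an equilibrium.

(Up, Left)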